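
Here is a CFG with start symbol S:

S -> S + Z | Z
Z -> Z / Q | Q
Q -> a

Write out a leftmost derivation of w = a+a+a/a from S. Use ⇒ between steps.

S ⇒ S+Z   [S -> S + Z]
S+Z ⇒ S+Z+Z   [S -> S + Z]
S+Z+Z ⇒ Z+Z+Z   [S -> Z]
Z+Z+Z ⇒ Q+Z+Z   [Z -> Q]
Q+Z+Z ⇒ a+Z+Z   [Q -> a]
a+Z+Z ⇒ a+Q+Z   [Z -> Q]
a+Q+Z ⇒ a+a+Z   [Q -> a]
a+a+Z ⇒ a+a+Z/Q   [Z -> Z / Q]
a+a+Z/Q ⇒ a+a+Q/Q   [Z -> Q]
a+a+Q/Q ⇒ a+a+a/Q   [Q -> a]
a+a+a/Q ⇒ a+a+a/a   [Q -> a]

S⇒S+Z⇒S+Z+Z⇒Z+Z+Z⇒Q+Z+Z⇒a+Z+Z⇒a+Q+Z⇒a+a+Z⇒a+a+Z/Q⇒a+a+Q/Q⇒a+a+a/Q⇒a+a+a/a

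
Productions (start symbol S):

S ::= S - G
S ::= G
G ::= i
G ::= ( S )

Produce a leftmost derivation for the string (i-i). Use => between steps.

S => G   [S ::= G]
G => (S)   [G ::= ( S )]
(S) => (S-G)   [S ::= S - G]
(S-G) => (G-G)   [S ::= G]
(G-G) => (i-G)   [G ::= i]
(i-G) => (i-i)   [G ::= i]

S => G => (S) => (S-G) => (G-G) => (i-G) => (i-i)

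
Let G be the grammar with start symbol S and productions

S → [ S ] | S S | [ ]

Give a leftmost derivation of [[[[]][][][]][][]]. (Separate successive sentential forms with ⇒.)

S⇒[S]⇒[SS]⇒[SSS]⇒[[S]SS]⇒[[SS]SS]⇒[[SSS]SS]⇒[[[S]SS]SS]⇒[[[[]]SS]SS]⇒[[[[]]SSS]SS]⇒[[[[]][]SS]SS]⇒[[[[]][][]S]SS]⇒[[[[]][][][]]SS]⇒[[[[]][][][]][]S]⇒[[[[]][][][]][][]]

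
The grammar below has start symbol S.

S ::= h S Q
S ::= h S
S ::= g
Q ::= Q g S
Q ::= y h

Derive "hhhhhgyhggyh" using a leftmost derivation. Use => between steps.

S=>hSQ=>hhSQ=>hhhSQ=>hhhhSQ=>hhhhhSQQ=>hhhhhgQQ=>hhhhhgQgSQ=>hhhhhgyhgSQ=>hhhhhgyhggQ=>hhhhhgyhggyh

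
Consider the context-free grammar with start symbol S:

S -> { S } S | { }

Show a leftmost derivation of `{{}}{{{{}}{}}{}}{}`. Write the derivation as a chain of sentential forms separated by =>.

S => {S}S   [S -> { S } S]
{S}S => {{}}S   [S -> { }]
{{}}S => {{}}{S}S   [S -> { S } S]
{{}}{S}S => {{}}{{S}S}S   [S -> { S } S]
{{}}{{S}S}S => {{}}{{{S}S}S}S   [S -> { S } S]
{{}}{{{S}S}S}S => {{}}{{{{}}S}S}S   [S -> { }]
{{}}{{{{}}S}S}S => {{}}{{{{}}{}}S}S   [S -> { }]
{{}}{{{{}}{}}S}S => {{}}{{{{}}{}}{}}S   [S -> { }]
{{}}{{{{}}{}}{}}S => {{}}{{{{}}{}}{}}{}   [S -> { }]

S=>{S}S=>{{}}S=>{{}}{S}S=>{{}}{{S}S}S=>{{}}{{{S}S}S}S=>{{}}{{{{}}S}S}S=>{{}}{{{{}}{}}S}S=>{{}}{{{{}}{}}{}}S=>{{}}{{{{}}{}}{}}{}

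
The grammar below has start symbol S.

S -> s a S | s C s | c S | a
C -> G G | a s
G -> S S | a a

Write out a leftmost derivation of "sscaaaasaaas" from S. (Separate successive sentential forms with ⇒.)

S ⇒ sCs ⇒ sGGs ⇒ sSSGs ⇒ ssCsSGs ⇒ ssGGsSGs ⇒ ssSSGsSGs ⇒ sscSSGsSGs ⇒ sscaSGsSGs ⇒ sscaaGsSGs ⇒ sscaaaasSGs ⇒ sscaaaasaGs ⇒ sscaaaasaaas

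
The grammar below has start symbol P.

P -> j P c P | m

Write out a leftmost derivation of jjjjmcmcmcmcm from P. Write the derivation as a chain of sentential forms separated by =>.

P=>jPcP=>jjPcPcP=>jjjPcPcPcP=>jjjjPcPcPcPcP=>jjjjmcPcPcPcP=>jjjjmcmcPcPcP=>jjjjmcmcmcPcP=>jjjjmcmcmcmcP=>jjjjmcmcmcmcm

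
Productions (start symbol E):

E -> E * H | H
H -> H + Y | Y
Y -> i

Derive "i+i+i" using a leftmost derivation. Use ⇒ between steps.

E ⇒ H   [E -> H]
H ⇒ H+Y   [H -> H + Y]
H+Y ⇒ H+Y+Y   [H -> H + Y]
H+Y+Y ⇒ Y+Y+Y   [H -> Y]
Y+Y+Y ⇒ i+Y+Y   [Y -> i]
i+Y+Y ⇒ i+i+Y   [Y -> i]
i+i+Y ⇒ i+i+i   [Y -> i]

E ⇒ H ⇒ H+Y ⇒ H+Y+Y ⇒ Y+Y+Y ⇒ i+Y+Y ⇒ i+i+Y ⇒ i+i+i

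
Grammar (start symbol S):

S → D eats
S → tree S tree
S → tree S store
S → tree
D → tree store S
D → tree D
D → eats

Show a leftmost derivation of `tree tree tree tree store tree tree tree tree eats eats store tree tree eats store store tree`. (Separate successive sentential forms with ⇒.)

S ⇒ tree S tree   [S → tree S tree]
tree S tree ⇒ tree tree S store tree   [S → tree S store]
tree tree S store tree ⇒ tree tree tree S store store tree   [S → tree S store]
tree tree tree S store store tree ⇒ tree tree tree D eats store store tree   [S → D eats]
tree tree tree D eats store store tree ⇒ tree tree tree tree store S eats store store tree   [D → tree store S]
tree tree tree tree store S eats store store tree ⇒ tree tree tree tree store tree S tree eats store store tree   [S → tree S tree]
tree tree tree tree store tree S tree eats store store tree ⇒ tree tree tree tree store tree tree S tree tree eats store store tree   [S → tree S tree]
tree tree tree tree store tree tree S tree tree eats store store tree ⇒ tree tree tree tree store tree tree tree S store tree tree eats store store tree   [S → tree S store]
tree tree tree tree store tree tree tree S store tree tree eats store store tree ⇒ tree tree tree tree store tree tree tree D eats store tree tree eats store store tree   [S → D eats]
tree tree tree tree store tree tree tree D eats store tree tree eats store store tree ⇒ tree tree tree tree store tree tree tree tree D eats store tree tree eats store store tree   [D → tree D]
tree tree tree tree store tree tree tree tree D eats store tree tree eats store store tree ⇒ tree tree tree tree store tree tree tree tree eats eats store tree tree eats store store tree   [D → eats]

S ⇒ tree S tree ⇒ tree tree S store tree ⇒ tree tree tree S store store tree ⇒ tree tree tree D eats store store tree ⇒ tree tree tree tree store S eats store store tree ⇒ tree tree tree tree store tree S tree eats store store tree ⇒ tree tree tree tree store tree tree S tree tree eats store store tree ⇒ tree tree tree tree store tree tree tree S store tree tree eats store store tree ⇒ tree tree tree tree store tree tree tree D eats store tree tree eats store store tree ⇒ tree tree tree tree store tree tree tree tree D eats store tree tree eats store store tree ⇒ tree tree tree tree store tree tree tree tree eats eats store tree tree eats store store tree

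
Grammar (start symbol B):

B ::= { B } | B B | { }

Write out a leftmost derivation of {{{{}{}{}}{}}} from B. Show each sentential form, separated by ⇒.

B ⇒ {B} ⇒ {{B}} ⇒ {{BB}} ⇒ {{{B}B}} ⇒ {{{BB}B}} ⇒ {{{BBB}B}} ⇒ {{{{}BB}B}} ⇒ {{{{}{}B}B}} ⇒ {{{{}{}{}}B}} ⇒ {{{{}{}{}}{}}}

B ⇒ {B}   [B ::= { B }]
{B} ⇒ {{B}}   [B ::= { B }]
{{B}} ⇒ {{BB}}   [B ::= B B]
{{BB}} ⇒ {{{B}B}}   [B ::= { B }]
{{{B}B}} ⇒ {{{BB}B}}   [B ::= B B]
{{{BB}B}} ⇒ {{{BBB}B}}   [B ::= B B]
{{{BBB}B}} ⇒ {{{{}BB}B}}   [B ::= { }]
{{{{}BB}B}} ⇒ {{{{}{}B}B}}   [B ::= { }]
{{{{}{}B}B}} ⇒ {{{{}{}{}}B}}   [B ::= { }]
{{{{}{}{}}B}} ⇒ {{{{}{}{}}{}}}   [B ::= { }]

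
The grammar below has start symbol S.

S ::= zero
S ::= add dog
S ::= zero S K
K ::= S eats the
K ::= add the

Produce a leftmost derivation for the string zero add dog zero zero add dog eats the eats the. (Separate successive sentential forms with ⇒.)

S ⇒ zero S K ⇒ zero add dog K ⇒ zero add dog S eats the ⇒ zero add dog zero S K eats the ⇒ zero add dog zero zero K eats the ⇒ zero add dog zero zero S eats the eats the ⇒ zero add dog zero zero add dog eats the eats the

S ⇒ zero S K   [S ::= zero S K]
zero S K ⇒ zero add dog K   [S ::= add dog]
zero add dog K ⇒ zero add dog S eats the   [K ::= S eats the]
zero add dog S eats the ⇒ zero add dog zero S K eats the   [S ::= zero S K]
zero add dog zero S K eats the ⇒ zero add dog zero zero K eats the   [S ::= zero]
zero add dog zero zero K eats the ⇒ zero add dog zero zero S eats the eats the   [K ::= S eats the]
zero add dog zero zero S eats the eats the ⇒ zero add dog zero zero add dog eats the eats the   [S ::= add dog]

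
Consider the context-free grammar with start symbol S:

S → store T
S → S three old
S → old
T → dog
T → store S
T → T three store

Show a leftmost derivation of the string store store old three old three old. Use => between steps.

S => S three old => store T three old => store store S three old => store store S three old three old => store store old three old three old

S => S three old   [S → S three old]
S three old => store T three old   [S → store T]
store T three old => store store S three old   [T → store S]
store store S three old => store store S three old three old   [S → S three old]
store store S three old three old => store store old three old three old   [S → old]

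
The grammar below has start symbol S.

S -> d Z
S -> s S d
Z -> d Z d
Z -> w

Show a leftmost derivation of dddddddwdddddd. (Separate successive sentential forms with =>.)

S => dZ => ddZd => dddZdd => ddddZddd => dddddZdddd => ddddddZddddd => dddddddZdddddd => dddddddwdddddd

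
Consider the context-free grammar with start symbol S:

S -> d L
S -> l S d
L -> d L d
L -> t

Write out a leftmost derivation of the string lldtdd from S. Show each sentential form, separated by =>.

S => lSd   [S -> l S d]
lSd => llSdd   [S -> l S d]
llSdd => lldLdd   [S -> d L]
lldLdd => lldtdd   [L -> t]

S => lSd => llSdd => lldLdd => lldtdd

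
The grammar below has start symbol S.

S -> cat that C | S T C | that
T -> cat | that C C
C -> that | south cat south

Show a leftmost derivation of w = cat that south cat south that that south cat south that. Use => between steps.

S => S T C => cat that C T C => cat that south cat south T C => cat that south cat south that C C C => cat that south cat south that that C C => cat that south cat south that that south cat south C => cat that south cat south that that south cat south that

S => S T C   [S -> S T C]
S T C => cat that C T C   [S -> cat that C]
cat that C T C => cat that south cat south T C   [C -> south cat south]
cat that south cat south T C => cat that south cat south that C C C   [T -> that C C]
cat that south cat south that C C C => cat that south cat south that that C C   [C -> that]
cat that south cat south that that C C => cat that south cat south that that south cat south C   [C -> south cat south]
cat that south cat south that that south cat south C => cat that south cat south that that south cat south that   [C -> that]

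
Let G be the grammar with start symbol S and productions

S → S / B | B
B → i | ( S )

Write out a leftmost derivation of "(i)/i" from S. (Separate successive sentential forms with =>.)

S => S/B   [S → S / B]
S/B => B/B   [S → B]
B/B => (S)/B   [B → ( S )]
(S)/B => (B)/B   [S → B]
(B)/B => (i)/B   [B → i]
(i)/B => (i)/i   [B → i]

S => S/B => B/B => (S)/B => (B)/B => (i)/B => (i)/i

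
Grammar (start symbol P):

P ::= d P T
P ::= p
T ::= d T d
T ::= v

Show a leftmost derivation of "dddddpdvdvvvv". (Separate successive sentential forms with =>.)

P => dPT => ddPTT => dddPTTT => ddddPTTTT => dddddPTTTTT => dddddpTTTTT => dddddpdTdTTTT => dddddpdvdTTTT => dddddpdvdvTTT => dddddpdvdvvTT => dddddpdvdvvvT => dddddpdvdvvvv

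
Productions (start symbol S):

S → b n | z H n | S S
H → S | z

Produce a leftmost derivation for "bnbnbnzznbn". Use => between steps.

S=>SS=>bnS=>bnSS=>bnSSS=>bnSSSS=>bnbnSSS=>bnbnbnSS=>bnbnbnzHnS=>bnbnbnzznS=>bnbnbnzznbn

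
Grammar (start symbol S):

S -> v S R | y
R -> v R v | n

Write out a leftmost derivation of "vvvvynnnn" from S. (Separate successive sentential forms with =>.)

S => vSR => vvSRR => vvvSRRR => vvvvSRRRR => vvvvyRRRR => vvvvynRRR => vvvvynnRR => vvvvynnnR => vvvvynnnn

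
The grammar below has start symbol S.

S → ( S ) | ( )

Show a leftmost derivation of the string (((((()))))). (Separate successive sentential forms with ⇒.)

S⇒(S)⇒((S))⇒(((S)))⇒((((S))))⇒(((((S)))))⇒(((((())))))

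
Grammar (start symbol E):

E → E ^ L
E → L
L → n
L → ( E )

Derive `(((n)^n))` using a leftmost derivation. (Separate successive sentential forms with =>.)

E => L => (E) => (L) => ((E)) => ((E^L)) => ((L^L)) => (((E)^L)) => (((L)^L)) => (((n)^L)) => (((n)^n))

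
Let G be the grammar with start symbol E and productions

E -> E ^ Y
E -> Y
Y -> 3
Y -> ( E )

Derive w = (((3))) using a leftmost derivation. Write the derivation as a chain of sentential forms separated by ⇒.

E ⇒ Y ⇒ (E) ⇒ (Y) ⇒ ((E)) ⇒ ((Y)) ⇒ (((E))) ⇒ (((Y))) ⇒ (((3)))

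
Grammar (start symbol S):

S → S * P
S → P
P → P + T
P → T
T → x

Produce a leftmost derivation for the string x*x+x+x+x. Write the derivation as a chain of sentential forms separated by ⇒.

S ⇒ S*P   [S → S * P]
S*P ⇒ P*P   [S → P]
P*P ⇒ T*P   [P → T]
T*P ⇒ x*P   [T → x]
x*P ⇒ x*P+T   [P → P + T]
x*P+T ⇒ x*P+T+T   [P → P + T]
x*P+T+T ⇒ x*P+T+T+T   [P → P + T]
x*P+T+T+T ⇒ x*T+T+T+T   [P → T]
x*T+T+T+T ⇒ x*x+T+T+T   [T → x]
x*x+T+T+T ⇒ x*x+x+T+T   [T → x]
x*x+x+T+T ⇒ x*x+x+x+T   [T → x]
x*x+x+x+T ⇒ x*x+x+x+x   [T → x]

S ⇒ S*P ⇒ P*P ⇒ T*P ⇒ x*P ⇒ x*P+T ⇒ x*P+T+T ⇒ x*P+T+T+T ⇒ x*T+T+T+T ⇒ x*x+T+T+T ⇒ x*x+x+T+T ⇒ x*x+x+x+T ⇒ x*x+x+x+x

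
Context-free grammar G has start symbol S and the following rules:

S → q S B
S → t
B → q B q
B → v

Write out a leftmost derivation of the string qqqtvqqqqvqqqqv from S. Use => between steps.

S => qSB => qqSBB => qqqSBBB => qqqtBBB => qqqtvBB => qqqtvqBqB => qqqtvqqBqqB => qqqtvqqqBqqqB => qqqtvqqqqBqqqqB => qqqtvqqqqvqqqqB => qqqtvqqqqvqqqqv

S => qSB   [S → q S B]
qSB => qqSBB   [S → q S B]
qqSBB => qqqSBBB   [S → q S B]
qqqSBBB => qqqtBBB   [S → t]
qqqtBBB => qqqtvBB   [B → v]
qqqtvBB => qqqtvqBqB   [B → q B q]
qqqtvqBqB => qqqtvqqBqqB   [B → q B q]
qqqtvqqBqqB => qqqtvqqqBqqqB   [B → q B q]
qqqtvqqqBqqqB => qqqtvqqqqBqqqqB   [B → q B q]
qqqtvqqqqBqqqqB => qqqtvqqqqvqqqqB   [B → v]
qqqtvqqqqvqqqqB => qqqtvqqqqvqqqqv   [B → v]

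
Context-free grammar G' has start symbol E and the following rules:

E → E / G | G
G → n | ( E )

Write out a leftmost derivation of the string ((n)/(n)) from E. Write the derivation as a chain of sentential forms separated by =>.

E => G   [E → G]
G => (E)   [G → ( E )]
(E) => (E/G)   [E → E / G]
(E/G) => (G/G)   [E → G]
(G/G) => ((E)/G)   [G → ( E )]
((E)/G) => ((G)/G)   [E → G]
((G)/G) => ((n)/G)   [G → n]
((n)/G) => ((n)/(E))   [G → ( E )]
((n)/(E)) => ((n)/(G))   [E → G]
((n)/(G)) => ((n)/(n))   [G → n]

E => G => (E) => (E/G) => (G/G) => ((E)/G) => ((G)/G) => ((n)/G) => ((n)/(E)) => ((n)/(G)) => ((n)/(n))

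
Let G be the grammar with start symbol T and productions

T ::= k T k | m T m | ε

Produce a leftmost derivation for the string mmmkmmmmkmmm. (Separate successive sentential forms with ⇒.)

T⇒mTm⇒mmTmm⇒mmmTmmm⇒mmmkTkmmm⇒mmmkmTmkmmm⇒mmmkmmTmmkmmm⇒mmmkmmmmkmmm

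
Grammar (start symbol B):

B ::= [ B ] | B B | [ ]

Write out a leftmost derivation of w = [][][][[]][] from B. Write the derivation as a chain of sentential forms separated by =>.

B => BB => []B => []BB => []BBB => [][]BB => [][]BBB => [][][]BB => [][][][B]B => [][][][[]]B => [][][][[]][]

B => BB   [B ::= B B]
BB => []B   [B ::= [ ]]
[]B => []BB   [B ::= B B]
[]BB => []BBB   [B ::= B B]
[]BBB => [][]BB   [B ::= [ ]]
[][]BB => [][]BBB   [B ::= B B]
[][]BBB => [][][]BB   [B ::= [ ]]
[][][]BB => [][][][B]B   [B ::= [ B ]]
[][][][B]B => [][][][[]]B   [B ::= [ ]]
[][][][[]]B => [][][][[]][]   [B ::= [ ]]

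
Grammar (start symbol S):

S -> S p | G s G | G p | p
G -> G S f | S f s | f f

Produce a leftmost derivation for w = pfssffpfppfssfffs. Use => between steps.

S => GsG   [S -> G s G]
GsG => SfssG   [G -> S f s]
SfssG => pfssG   [S -> p]
pfssG => pfssSfs   [G -> S f s]
pfssSfs => pfssGsGfs   [S -> G s G]
pfssGsGfs => pfssSfssGfs   [G -> S f s]
pfssSfssGfs => pfssSpfssGfs   [S -> S p]
pfssSpfssGfs => pfssGppfssGfs   [S -> G p]
pfssGppfssGfs => pfssGSfppfssGfs   [G -> G S f]
pfssGSfppfssGfs => pfssffSfppfssGfs   [G -> f f]
pfssffSfppfssGfs => pfssffpfppfssGfs   [S -> p]
pfssffpfppfssGfs => pfssffpfppfssfffs   [G -> f f]

S => GsG => SfssG => pfssG => pfssSfs => pfssGsGfs => pfssSfssGfs => pfssSpfssGfs => pfssGppfssGfs => pfssGSfppfssGfs => pfssffSfppfssGfs => pfssffpfppfssGfs => pfssffpfppfssfffs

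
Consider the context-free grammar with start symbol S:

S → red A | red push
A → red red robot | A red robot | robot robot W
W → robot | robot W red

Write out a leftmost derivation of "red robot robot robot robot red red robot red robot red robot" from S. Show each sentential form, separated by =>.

S => red A => red A red robot => red A red robot red robot => red A red robot red robot red robot => red robot robot W red robot red robot red robot => red robot robot robot W red red robot red robot red robot => red robot robot robot robot red red robot red robot red robot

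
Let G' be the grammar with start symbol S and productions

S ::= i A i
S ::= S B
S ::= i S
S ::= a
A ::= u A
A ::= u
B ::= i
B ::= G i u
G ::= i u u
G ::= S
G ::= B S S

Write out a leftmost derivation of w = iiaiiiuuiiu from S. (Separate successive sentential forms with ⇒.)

S ⇒ SB   [S ::= S B]
SB ⇒ SBB   [S ::= S B]
SBB ⇒ iSBB   [S ::= i S]
iSBB ⇒ iiSBB   [S ::= i S]
iiSBB ⇒ iiSBBB   [S ::= S B]
iiSBBB ⇒ iiaBBB   [S ::= a]
iiaBBB ⇒ iiaiBB   [B ::= i]
iiaiBB ⇒ iiaiiB   [B ::= i]
iiaiiB ⇒ iiaiiGiu   [B ::= G i u]
iiaiiGiu ⇒ iiaiiSiu   [G ::= S]
iiaiiSiu ⇒ iiaiiiAiiu   [S ::= i A i]
iiaiiiAiiu ⇒ iiaiiiuAiiu   [A ::= u A]
iiaiiiuAiiu ⇒ iiaiiiuuiiu   [A ::= u]

S⇒SB⇒SBB⇒iSBB⇒iiSBB⇒iiSBBB⇒iiaBBB⇒iiaiBB⇒iiaiiB⇒iiaiiGiu⇒iiaiiSiu⇒iiaiiiAiiu⇒iiaiiiuAiiu⇒iiaiiiuuiiu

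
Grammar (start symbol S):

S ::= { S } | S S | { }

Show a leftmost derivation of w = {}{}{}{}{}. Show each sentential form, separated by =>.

S => SS => SSS => SSSS => {}SSS => {}SSSS => {}{}SSS => {}{}{}SS => {}{}{}{}S => {}{}{}{}{}

S => SS   [S ::= S S]
SS => SSS   [S ::= S S]
SSS => SSSS   [S ::= S S]
SSSS => {}SSS   [S ::= { }]
{}SSS => {}SSSS   [S ::= S S]
{}SSSS => {}{}SSS   [S ::= { }]
{}{}SSS => {}{}{}SS   [S ::= { }]
{}{}{}SS => {}{}{}{}S   [S ::= { }]
{}{}{}{}S => {}{}{}{}{}   [S ::= { }]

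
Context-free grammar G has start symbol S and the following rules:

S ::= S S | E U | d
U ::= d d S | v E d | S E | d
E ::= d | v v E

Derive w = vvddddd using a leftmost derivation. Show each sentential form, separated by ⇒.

S ⇒ SS ⇒ SSS ⇒ SSSS ⇒ EUSSS ⇒ vvEUSSS ⇒ vvdUSSS ⇒ vvddSSS ⇒ vvdddSS ⇒ vvddddS ⇒ vvddddd

S ⇒ SS   [S ::= S S]
SS ⇒ SSS   [S ::= S S]
SSS ⇒ SSSS   [S ::= S S]
SSSS ⇒ EUSSS   [S ::= E U]
EUSSS ⇒ vvEUSSS   [E ::= v v E]
vvEUSSS ⇒ vvdUSSS   [E ::= d]
vvdUSSS ⇒ vvddSSS   [U ::= d]
vvddSSS ⇒ vvdddSS   [S ::= d]
vvdddSS ⇒ vvddddS   [S ::= d]
vvddddS ⇒ vvddddd   [S ::= d]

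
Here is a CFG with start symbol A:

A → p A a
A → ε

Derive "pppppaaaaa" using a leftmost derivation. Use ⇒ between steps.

A ⇒ pAa   [A → p A a]
pAa ⇒ ppAaa   [A → p A a]
ppAaa ⇒ pppAaaa   [A → p A a]
pppAaaa ⇒ ppppAaaaa   [A → p A a]
ppppAaaaa ⇒ pppppAaaaaa   [A → p A a]
pppppAaaaaa ⇒ pppppaaaaa   [A → ε]

A⇒pAa⇒ppAaa⇒pppAaaa⇒ppppAaaaa⇒pppppAaaaaa⇒pppppaaaaa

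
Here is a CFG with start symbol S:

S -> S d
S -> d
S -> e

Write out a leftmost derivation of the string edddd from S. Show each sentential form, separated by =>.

S => Sd => Sdd => Sddd => Sdddd => edddd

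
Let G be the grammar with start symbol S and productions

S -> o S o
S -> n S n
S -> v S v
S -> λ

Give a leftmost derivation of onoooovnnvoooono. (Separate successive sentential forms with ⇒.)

S ⇒ oSo ⇒ onSno ⇒ onoSono ⇒ onooSoono ⇒ onoooSooono ⇒ onooooSoooono ⇒ onoooovSvoooono ⇒ onoooovnSnvoooono ⇒ onoooovnnvoooono

S ⇒ oSo   [S -> o S o]
oSo ⇒ onSno   [S -> n S n]
onSno ⇒ onoSono   [S -> o S o]
onoSono ⇒ onooSoono   [S -> o S o]
onooSoono ⇒ onoooSooono   [S -> o S o]
onoooSooono ⇒ onooooSoooono   [S -> o S o]
onooooSoooono ⇒ onoooovSvoooono   [S -> v S v]
onoooovSvoooono ⇒ onoooovnSnvoooono   [S -> n S n]
onoooovnSnvoooono ⇒ onoooovnnvoooono   [S -> λ]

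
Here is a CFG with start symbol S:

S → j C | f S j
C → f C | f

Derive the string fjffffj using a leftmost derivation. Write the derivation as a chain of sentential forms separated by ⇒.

S ⇒ fSj   [S → f S j]
fSj ⇒ fjCj   [S → j C]
fjCj ⇒ fjfCj   [C → f C]
fjfCj ⇒ fjffCj   [C → f C]
fjffCj ⇒ fjfffCj   [C → f C]
fjfffCj ⇒ fjffffj   [C → f]

S⇒fSj⇒fjCj⇒fjfCj⇒fjffCj⇒fjfffCj⇒fjffffj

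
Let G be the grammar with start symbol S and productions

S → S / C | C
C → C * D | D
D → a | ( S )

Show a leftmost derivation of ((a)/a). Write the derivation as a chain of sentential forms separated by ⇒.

S ⇒ C   [S → C]
C ⇒ D   [C → D]
D ⇒ (S)   [D → ( S )]
(S) ⇒ (S/C)   [S → S / C]
(S/C) ⇒ (C/C)   [S → C]
(C/C) ⇒ (D/C)   [C → D]
(D/C) ⇒ ((S)/C)   [D → ( S )]
((S)/C) ⇒ ((C)/C)   [S → C]
((C)/C) ⇒ ((D)/C)   [C → D]
((D)/C) ⇒ ((a)/C)   [D → a]
((a)/C) ⇒ ((a)/D)   [C → D]
((a)/D) ⇒ ((a)/a)   [D → a]

S ⇒ C ⇒ D ⇒ (S) ⇒ (S/C) ⇒ (C/C) ⇒ (D/C) ⇒ ((S)/C) ⇒ ((C)/C) ⇒ ((D)/C) ⇒ ((a)/C) ⇒ ((a)/D) ⇒ ((a)/a)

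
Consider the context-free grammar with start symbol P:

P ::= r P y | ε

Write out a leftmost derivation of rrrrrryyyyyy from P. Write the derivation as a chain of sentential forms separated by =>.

P => rPy => rrPyy => rrrPyyy => rrrrPyyyy => rrrrrPyyyyy => rrrrrrPyyyyyy => rrrrrryyyyyy

P => rPy   [P ::= r P y]
rPy => rrPyy   [P ::= r P y]
rrPyy => rrrPyyy   [P ::= r P y]
rrrPyyy => rrrrPyyyy   [P ::= r P y]
rrrrPyyyy => rrrrrPyyyyy   [P ::= r P y]
rrrrrPyyyyy => rrrrrrPyyyyyy   [P ::= r P y]
rrrrrrPyyyyyy => rrrrrryyyyyy   [P ::= ε]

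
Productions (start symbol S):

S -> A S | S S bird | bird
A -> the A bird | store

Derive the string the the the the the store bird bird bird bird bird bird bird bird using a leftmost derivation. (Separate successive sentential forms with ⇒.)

S ⇒ S S bird   [S -> S S bird]
S S bird ⇒ A S S bird   [S -> A S]
A S S bird ⇒ the A bird S S bird   [A -> the A bird]
the A bird S S bird ⇒ the the A bird bird S S bird   [A -> the A bird]
the the A bird bird S S bird ⇒ the the the A bird bird bird S S bird   [A -> the A bird]
the the the A bird bird bird S S bird ⇒ the the the the A bird bird bird bird S S bird   [A -> the A bird]
the the the the A bird bird bird bird S S bird ⇒ the the the the the A bird bird bird bird bird S S bird   [A -> the A bird]
the the the the the A bird bird bird bird bird S S bird ⇒ the the the the the store bird bird bird bird bird S S bird   [A -> store]
the the the the the store bird bird bird bird bird S S bird ⇒ the the the the the store bird bird bird bird bird bird S bird   [S -> bird]
the the the the the store bird bird bird bird bird bird S bird ⇒ the the the the the store bird bird bird bird bird bird bird bird   [S -> bird]

S ⇒ S S bird ⇒ A S S bird ⇒ the A bird S S bird ⇒ the the A bird bird S S bird ⇒ the the the A bird bird bird S S bird ⇒ the the the the A bird bird bird bird S S bird ⇒ the the the the the A bird bird bird bird bird S S bird ⇒ the the the the the store bird bird bird bird bird S S bird ⇒ the the the the the store bird bird bird bird bird bird S bird ⇒ the the the the the store bird bird bird bird bird bird bird bird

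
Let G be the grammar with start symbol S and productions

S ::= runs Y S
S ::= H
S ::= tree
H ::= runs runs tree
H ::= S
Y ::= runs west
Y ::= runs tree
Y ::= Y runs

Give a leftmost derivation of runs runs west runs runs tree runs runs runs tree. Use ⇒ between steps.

S ⇒ runs Y S ⇒ runs runs west S ⇒ runs runs west runs Y S ⇒ runs runs west runs Y runs S ⇒ runs runs west runs Y runs runs S ⇒ runs runs west runs Y runs runs runs S ⇒ runs runs west runs runs tree runs runs runs S ⇒ runs runs west runs runs tree runs runs runs tree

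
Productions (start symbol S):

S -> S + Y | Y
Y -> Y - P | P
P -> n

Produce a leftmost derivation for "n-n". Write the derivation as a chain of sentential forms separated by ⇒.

S⇒Y⇒Y-P⇒P-P⇒n-P⇒n-n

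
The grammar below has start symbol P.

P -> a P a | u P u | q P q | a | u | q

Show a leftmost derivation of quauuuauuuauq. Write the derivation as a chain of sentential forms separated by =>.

P=>qPq=>quPuq=>quaPauq=>quauPuauq=>quauuPuuauq=>quauuuPuuuauq=>quauuuauuuauq

P => qPq   [P -> q P q]
qPq => quPuq   [P -> u P u]
quPuq => quaPauq   [P -> a P a]
quaPauq => quauPuauq   [P -> u P u]
quauPuauq => quauuPuuauq   [P -> u P u]
quauuPuuauq => quauuuPuuuauq   [P -> u P u]
quauuuPuuuauq => quauuuauuuauq   [P -> a]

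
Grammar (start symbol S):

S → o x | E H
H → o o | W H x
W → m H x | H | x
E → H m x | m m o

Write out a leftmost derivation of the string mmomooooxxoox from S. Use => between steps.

S=>EH=>mmoH=>mmoWHx=>mmomHxHx=>mmomWHxxHx=>mmomHHxxHx=>mmomooHxxHx=>mmomooooxxHx=>mmomooooxxoox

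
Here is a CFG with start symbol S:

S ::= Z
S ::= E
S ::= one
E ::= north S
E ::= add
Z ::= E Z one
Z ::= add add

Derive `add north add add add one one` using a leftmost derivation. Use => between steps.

S => Z => E Z one => add Z one => add E Z one one => add north S Z one one => add north E Z one one => add north add Z one one => add north add add add one one

S => Z   [S ::= Z]
Z => E Z one   [Z ::= E Z one]
E Z one => add Z one   [E ::= add]
add Z one => add E Z one one   [Z ::= E Z one]
add E Z one one => add north S Z one one   [E ::= north S]
add north S Z one one => add north E Z one one   [S ::= E]
add north E Z one one => add north add Z one one   [E ::= add]
add north add Z one one => add north add add add one one   [Z ::= add add]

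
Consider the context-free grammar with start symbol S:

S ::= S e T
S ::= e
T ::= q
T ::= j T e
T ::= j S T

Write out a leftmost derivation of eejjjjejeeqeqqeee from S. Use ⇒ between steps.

S⇒SeT⇒eeT⇒eejTe⇒eejjTee⇒eejjjTeee⇒eejjjjSTeee⇒eejjjjeTeee⇒eejjjjejSTeee⇒eejjjjejSeTTeee⇒eejjjjejSeTeTTeee⇒eejjjjejeeTeTTeee⇒eejjjjejeeqeTTeee⇒eejjjjejeeqeqTeee⇒eejjjjejeeqeqqeee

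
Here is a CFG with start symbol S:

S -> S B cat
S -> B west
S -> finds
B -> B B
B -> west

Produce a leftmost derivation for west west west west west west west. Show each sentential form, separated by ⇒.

S ⇒ B west ⇒ B B west ⇒ B B B west ⇒ B B B B west ⇒ B B B B B west ⇒ B B B B B B west ⇒ west B B B B B west ⇒ west west B B B B west ⇒ west west west B B B west ⇒ west west west west B B west ⇒ west west west west west B west ⇒ west west west west west west west

S ⇒ B west   [S -> B west]
B west ⇒ B B west   [B -> B B]
B B west ⇒ B B B west   [B -> B B]
B B B west ⇒ B B B B west   [B -> B B]
B B B B west ⇒ B B B B B west   [B -> B B]
B B B B B west ⇒ B B B B B B west   [B -> B B]
B B B B B B west ⇒ west B B B B B west   [B -> west]
west B B B B B west ⇒ west west B B B B west   [B -> west]
west west B B B B west ⇒ west west west B B B west   [B -> west]
west west west B B B west ⇒ west west west west B B west   [B -> west]
west west west west B B west ⇒ west west west west west B west   [B -> west]
west west west west west B west ⇒ west west west west west west west   [B -> west]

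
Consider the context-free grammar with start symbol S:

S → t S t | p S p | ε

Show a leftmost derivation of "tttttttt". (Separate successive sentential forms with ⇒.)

S ⇒ tSt   [S → t S t]
tSt ⇒ ttStt   [S → t S t]
ttStt ⇒ tttSttt   [S → t S t]
tttSttt ⇒ ttttStttt   [S → t S t]
ttttStttt ⇒ tttttttt   [S → ε]

S ⇒ tSt ⇒ ttStt ⇒ tttSttt ⇒ ttttStttt ⇒ tttttttt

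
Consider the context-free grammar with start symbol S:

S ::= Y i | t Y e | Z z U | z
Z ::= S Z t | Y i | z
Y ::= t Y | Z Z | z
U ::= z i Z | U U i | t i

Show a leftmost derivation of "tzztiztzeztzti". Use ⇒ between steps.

S ⇒ ZzU   [S ::= Z z U]
ZzU ⇒ SZtzU   [Z ::= S Z t]
SZtzU ⇒ tYeZtzU   [S ::= t Y e]
tYeZtzU ⇒ tZZeZtzU   [Y ::= Z Z]
tZZeZtzU ⇒ tSZtZeZtzU   [Z ::= S Z t]
tSZtZeZtzU ⇒ tZzUZtZeZtzU   [S ::= Z z U]
tZzUZtZeZtzU ⇒ tzzUZtZeZtzU   [Z ::= z]
tzzUZtZeZtzU ⇒ tzztiZtZeZtzU   [U ::= t i]
tzztiZtZeZtzU ⇒ tzztiztZeZtzU   [Z ::= z]
tzztiztZeZtzU ⇒ tzztiztzeZtzU   [Z ::= z]
tzztiztzeZtzU ⇒ tzztiztzeztzU   [Z ::= z]
tzztiztzeztzU ⇒ tzztiztzeztzti   [U ::= t i]

S ⇒ ZzU ⇒ SZtzU ⇒ tYeZtzU ⇒ tZZeZtzU ⇒ tSZtZeZtzU ⇒ tZzUZtZeZtzU ⇒ tzzUZtZeZtzU ⇒ tzztiZtZeZtzU ⇒ tzztiztZeZtzU ⇒ tzztiztzeZtzU ⇒ tzztiztzeztzU ⇒ tzztiztzeztzti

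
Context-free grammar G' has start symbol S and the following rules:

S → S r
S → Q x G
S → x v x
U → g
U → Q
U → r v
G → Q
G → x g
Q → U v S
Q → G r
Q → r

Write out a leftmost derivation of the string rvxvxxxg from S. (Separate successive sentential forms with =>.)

S => QxG   [S → Q x G]
QxG => UvSxG   [Q → U v S]
UvSxG => QvSxG   [U → Q]
QvSxG => rvSxG   [Q → r]
rvSxG => rvxvxxG   [S → x v x]
rvxvxxG => rvxvxxxg   [G → x g]

S => QxG => UvSxG => QvSxG => rvSxG => rvxvxxG => rvxvxxxg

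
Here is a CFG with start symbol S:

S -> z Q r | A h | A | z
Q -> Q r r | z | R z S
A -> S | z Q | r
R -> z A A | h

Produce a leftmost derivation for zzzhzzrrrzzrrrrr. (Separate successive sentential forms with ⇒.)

S ⇒ zQr   [S -> z Q r]
zQr ⇒ zQrrr   [Q -> Q r r]
zQrrr ⇒ zQrrrrr   [Q -> Q r r]
zQrrrrr ⇒ zRzSrrrrr   [Q -> R z S]
zRzSrrrrr ⇒ zzAAzSrrrrr   [R -> z A A]
zzAAzSrrrrr ⇒ zzzQAzSrrrrr   [A -> z Q]
zzzQAzSrrrrr ⇒ zzzQrrAzSrrrrr   [Q -> Q r r]
zzzQrrAzSrrrrr ⇒ zzzRzSrrAzSrrrrr   [Q -> R z S]
zzzRzSrrAzSrrrrr ⇒ zzzhzSrrAzSrrrrr   [R -> h]
zzzhzSrrAzSrrrrr ⇒ zzzhzzrrAzSrrrrr   [S -> z]
zzzhzzrrAzSrrrrr ⇒ zzzhzzrrrzSrrrrr   [A -> r]
zzzhzzrrrzSrrrrr ⇒ zzzhzzrrrzzrrrrr   [S -> z]

S⇒zQr⇒zQrrr⇒zQrrrrr⇒zRzSrrrrr⇒zzAAzSrrrrr⇒zzzQAzSrrrrr⇒zzzQrrAzSrrrrr⇒zzzRzSrrAzSrrrrr⇒zzzhzSrrAzSrrrrr⇒zzzhzzrrAzSrrrrr⇒zzzhzzrrrzSrrrrr⇒zzzhzzrrrzzrrrrr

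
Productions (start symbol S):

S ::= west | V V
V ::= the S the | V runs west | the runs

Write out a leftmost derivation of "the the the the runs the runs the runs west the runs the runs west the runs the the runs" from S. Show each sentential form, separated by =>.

S => V V   [S ::= V V]
V V => the S the V   [V ::= the S the]
the S the V => the V V the V   [S ::= V V]
the V V the V => the V runs west V the V   [V ::= V runs west]
the V runs west V the V => the the S the runs west V the V   [V ::= the S the]
the the S the runs west V the V => the the V V the runs west V the V   [S ::= V V]
the the V V the runs west V the V => the the V runs west V the runs west V the V   [V ::= V runs west]
the the V runs west V the runs west V the V => the the the S the runs west V the runs west V the V   [V ::= the S the]
the the the S the runs west V the runs west V the V => the the the V V the runs west V the runs west V the V   [S ::= V V]
the the the V V the runs west V the runs west V the V => the the the the runs V the runs west V the runs west V the V   [V ::= the runs]
the the the the runs V the runs west V the runs west V the V => the the the the runs the runs the runs west V the runs west V the V   [V ::= the runs]
the the the the runs the runs the runs west V the runs west V the V => the the the the runs the runs the runs west the runs the runs west V the V   [V ::= the runs]
the the the the runs the runs the runs west the runs the runs west V the V => the the the the runs the runs the runs west the runs the runs west the runs the V   [V ::= the runs]
the the the the runs the runs the runs west the runs the runs west the runs the V => the the the the runs the runs the runs west the runs the runs west the runs the the runs   [V ::= the runs]

S => V V => the S the V => the V V the V => the V runs west V the V => the the S the runs west V the V => the the V V the runs west V the V => the the V runs west V the runs west V the V => the the the S the runs west V the runs west V the V => the the the V V the runs west V the runs west V the V => the the the the runs V the runs west V the runs west V the V => the the the the runs the runs the runs west V the runs west V the V => the the the the runs the runs the runs west the runs the runs west V the V => the the the the runs the runs the runs west the runs the runs west the runs the V => the the the the runs the runs the runs west the runs the runs west the runs the the runs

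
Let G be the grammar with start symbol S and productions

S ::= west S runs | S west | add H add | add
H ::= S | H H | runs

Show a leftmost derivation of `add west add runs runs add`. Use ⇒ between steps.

S ⇒ add H add   [S ::= add H add]
add H add ⇒ add H H add   [H ::= H H]
add H H add ⇒ add S H add   [H ::= S]
add S H add ⇒ add west S runs H add   [S ::= west S runs]
add west S runs H add ⇒ add west add runs H add   [S ::= add]
add west add runs H add ⇒ add west add runs runs add   [H ::= runs]

S ⇒ add H add ⇒ add H H add ⇒ add S H add ⇒ add west S runs H add ⇒ add west add runs H add ⇒ add west add runs runs add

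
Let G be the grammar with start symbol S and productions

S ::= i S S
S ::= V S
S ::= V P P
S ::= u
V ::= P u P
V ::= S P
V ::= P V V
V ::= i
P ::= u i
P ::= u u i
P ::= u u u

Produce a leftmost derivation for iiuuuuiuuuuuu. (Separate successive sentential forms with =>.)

S => VPP   [S ::= V P P]
VPP => SPPP   [V ::= S P]
SPPP => iSSPPP   [S ::= i S S]
iSSPPP => iiSSSPPP   [S ::= i S S]
iiSSSPPP => iiuSSPPP   [S ::= u]
iiuSSPPP => iiuuSPPP   [S ::= u]
iiuuSPPP => iiuuuPPP   [S ::= u]
iiuuuPPP => iiuuuuiPP   [P ::= u i]
iiuuuuiPP => iiuuuuiuuuP   [P ::= u u u]
iiuuuuiuuuP => iiuuuuiuuuuuu   [P ::= u u u]

S => VPP => SPPP => iSSPPP => iiSSSPPP => iiuSSPPP => iiuuSPPP => iiuuuPPP => iiuuuuiPP => iiuuuuiuuuP => iiuuuuiuuuuuu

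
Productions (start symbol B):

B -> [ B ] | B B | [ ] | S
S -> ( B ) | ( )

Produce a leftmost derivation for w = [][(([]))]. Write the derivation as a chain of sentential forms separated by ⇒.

B ⇒ BB ⇒ []B ⇒ [][B] ⇒ [][S] ⇒ [][(B)] ⇒ [][(S)] ⇒ [][((B))] ⇒ [][(([]))]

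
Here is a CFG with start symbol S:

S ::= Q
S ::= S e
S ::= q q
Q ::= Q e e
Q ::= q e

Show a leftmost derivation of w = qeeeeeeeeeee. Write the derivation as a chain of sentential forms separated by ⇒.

S ⇒ Q ⇒ Qee ⇒ Qeeee ⇒ Qeeeeee ⇒ Qeeeeeeee ⇒ Qeeeeeeeeee ⇒ qeeeeeeeeeee

S ⇒ Q   [S ::= Q]
Q ⇒ Qee   [Q ::= Q e e]
Qee ⇒ Qeeee   [Q ::= Q e e]
Qeeee ⇒ Qeeeeee   [Q ::= Q e e]
Qeeeeee ⇒ Qeeeeeeee   [Q ::= Q e e]
Qeeeeeeee ⇒ Qeeeeeeeeee   [Q ::= Q e e]
Qeeeeeeeeee ⇒ qeeeeeeeeeee   [Q ::= q e]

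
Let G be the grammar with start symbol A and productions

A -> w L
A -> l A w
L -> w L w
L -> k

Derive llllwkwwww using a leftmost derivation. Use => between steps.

A => lAw   [A -> l A w]
lAw => llAww   [A -> l A w]
llAww => lllAwww   [A -> l A w]
lllAwww => llllAwwww   [A -> l A w]
llllAwwww => llllwLwwww   [A -> w L]
llllwLwwww => llllwkwwww   [L -> k]

A => lAw => llAww => lllAwww => llllAwwww => llllwLwwww => llllwkwwww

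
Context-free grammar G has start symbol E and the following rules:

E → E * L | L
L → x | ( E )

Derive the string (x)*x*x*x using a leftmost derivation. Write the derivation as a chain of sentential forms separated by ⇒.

E ⇒ E*L   [E → E * L]
E*L ⇒ E*L*L   [E → E * L]
E*L*L ⇒ E*L*L*L   [E → E * L]
E*L*L*L ⇒ L*L*L*L   [E → L]
L*L*L*L ⇒ (E)*L*L*L   [L → ( E )]
(E)*L*L*L ⇒ (L)*L*L*L   [E → L]
(L)*L*L*L ⇒ (x)*L*L*L   [L → x]
(x)*L*L*L ⇒ (x)*x*L*L   [L → x]
(x)*x*L*L ⇒ (x)*x*x*L   [L → x]
(x)*x*x*L ⇒ (x)*x*x*x   [L → x]

E ⇒ E*L ⇒ E*L*L ⇒ E*L*L*L ⇒ L*L*L*L ⇒ (E)*L*L*L ⇒ (L)*L*L*L ⇒ (x)*L*L*L ⇒ (x)*x*L*L ⇒ (x)*x*x*L ⇒ (x)*x*x*x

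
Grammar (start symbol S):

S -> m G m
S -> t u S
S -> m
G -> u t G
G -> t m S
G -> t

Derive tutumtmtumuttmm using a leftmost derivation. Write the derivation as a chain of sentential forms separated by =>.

S => tuS => tutuS => tutumGm => tutumtmSm => tutumtmtuSm => tutumtmtumGmm => tutumtmtumutGmm => tutumtmtumuttmm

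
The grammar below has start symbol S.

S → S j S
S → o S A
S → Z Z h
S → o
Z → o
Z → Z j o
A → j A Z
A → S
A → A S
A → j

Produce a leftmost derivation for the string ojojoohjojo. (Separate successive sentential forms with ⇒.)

S ⇒ SjS   [S → S j S]
SjS ⇒ SjSjS   [S → S j S]
SjSjS ⇒ ZZhjSjS   [S → Z Z h]
ZZhjSjS ⇒ ZjoZhjSjS   [Z → Z j o]
ZjoZhjSjS ⇒ ZjojoZhjSjS   [Z → Z j o]
ZjojoZhjSjS ⇒ ojojoZhjSjS   [Z → o]
ojojoZhjSjS ⇒ ojojoohjSjS   [Z → o]
ojojoohjSjS ⇒ ojojoohjojS   [S → o]
ojojoohjojS ⇒ ojojoohjojo   [S → o]

S ⇒ SjS ⇒ SjSjS ⇒ ZZhjSjS ⇒ ZjoZhjSjS ⇒ ZjojoZhjSjS ⇒ ojojoZhjSjS ⇒ ojojoohjSjS ⇒ ojojoohjojS ⇒ ojojoohjojo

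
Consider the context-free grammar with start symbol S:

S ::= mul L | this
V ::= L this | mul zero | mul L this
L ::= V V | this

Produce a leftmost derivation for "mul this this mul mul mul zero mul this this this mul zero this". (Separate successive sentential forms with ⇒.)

S ⇒ mul L ⇒ mul V V ⇒ mul L this V ⇒ mul this this V ⇒ mul this this mul L this ⇒ mul this this mul V V this ⇒ mul this this mul mul L this V this ⇒ mul this this mul mul V V this V this ⇒ mul this this mul mul mul zero V this V this ⇒ mul this this mul mul mul zero mul L this this V this ⇒ mul this this mul mul mul zero mul this this this V this ⇒ mul this this mul mul mul zero mul this this this mul zero this

S ⇒ mul L   [S ::= mul L]
mul L ⇒ mul V V   [L ::= V V]
mul V V ⇒ mul L this V   [V ::= L this]
mul L this V ⇒ mul this this V   [L ::= this]
mul this this V ⇒ mul this this mul L this   [V ::= mul L this]
mul this this mul L this ⇒ mul this this mul V V this   [L ::= V V]
mul this this mul V V this ⇒ mul this this mul mul L this V this   [V ::= mul L this]
mul this this mul mul L this V this ⇒ mul this this mul mul V V this V this   [L ::= V V]
mul this this mul mul V V this V this ⇒ mul this this mul mul mul zero V this V this   [V ::= mul zero]
mul this this mul mul mul zero V this V this ⇒ mul this this mul mul mul zero mul L this this V this   [V ::= mul L this]
mul this this mul mul mul zero mul L this this V this ⇒ mul this this mul mul mul zero mul this this this V this   [L ::= this]
mul this this mul mul mul zero mul this this this V this ⇒ mul this this mul mul mul zero mul this this this mul zero this   [V ::= mul zero]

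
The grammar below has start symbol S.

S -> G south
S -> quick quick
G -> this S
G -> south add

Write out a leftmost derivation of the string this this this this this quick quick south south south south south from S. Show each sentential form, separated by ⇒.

S ⇒ G south ⇒ this S south ⇒ this G south south ⇒ this this S south south ⇒ this this G south south south ⇒ this this this S south south south ⇒ this this this G south south south south ⇒ this this this this S south south south south ⇒ this this this this G south south south south south ⇒ this this this this this S south south south south south ⇒ this this this this this quick quick south south south south south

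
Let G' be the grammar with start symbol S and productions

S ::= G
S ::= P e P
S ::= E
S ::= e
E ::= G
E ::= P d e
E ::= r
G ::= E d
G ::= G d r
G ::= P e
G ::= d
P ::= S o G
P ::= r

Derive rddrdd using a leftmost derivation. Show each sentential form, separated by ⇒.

S ⇒ G   [S ::= G]
G ⇒ Ed   [G ::= E d]
Ed ⇒ Gd   [E ::= G]
Gd ⇒ Edd   [G ::= E d]
Edd ⇒ Gdd   [E ::= G]
Gdd ⇒ Gdrdd   [G ::= G d r]
Gdrdd ⇒ Eddrdd   [G ::= E d]
Eddrdd ⇒ rddrdd   [E ::= r]

S ⇒ G ⇒ Ed ⇒ Gd ⇒ Edd ⇒ Gdd ⇒ Gdrdd ⇒ Eddrdd ⇒ rddrdd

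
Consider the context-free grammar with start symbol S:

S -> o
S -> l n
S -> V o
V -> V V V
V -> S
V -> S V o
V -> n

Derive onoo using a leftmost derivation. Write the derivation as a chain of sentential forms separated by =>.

S => Vo   [S -> V o]
Vo => SVoo   [V -> S V o]
SVoo => oVoo   [S -> o]
oVoo => onoo   [V -> n]

S => Vo => SVoo => oVoo => onoo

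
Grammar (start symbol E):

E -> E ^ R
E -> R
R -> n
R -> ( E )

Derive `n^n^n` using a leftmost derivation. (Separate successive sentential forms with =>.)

E => E^R => E^R^R => R^R^R => n^R^R => n^n^R => n^n^n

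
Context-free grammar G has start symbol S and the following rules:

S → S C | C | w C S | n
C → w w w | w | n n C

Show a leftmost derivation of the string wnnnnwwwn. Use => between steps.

S => wCS   [S → w C S]
wCS => wnnCS   [C → n n C]
wnnCS => wnnnnCS   [C → n n C]
wnnnnCS => wnnnnwwwS   [C → w w w]
wnnnnwwwS => wnnnnwwwn   [S → n]

S=>wCS=>wnnCS=>wnnnnCS=>wnnnnwwwS=>wnnnnwwwn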